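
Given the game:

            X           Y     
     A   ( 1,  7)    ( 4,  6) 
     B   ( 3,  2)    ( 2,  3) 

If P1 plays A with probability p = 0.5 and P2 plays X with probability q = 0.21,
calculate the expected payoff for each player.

E[P1] = 2.79, E[P2] = 4.5

Work:
E[P1] = p·q·π₁(A,X) + p·(1-q)·π₁(A,Y) + (1-p)·q·π₁(B,X) + (1-p)·(1-q)·π₁(B,Y)
= 0.5·0.21·1 + 0.5·0.79·4 + 0.5·0.21·3 + 0.5·0.79·2
= 2.79

E[P2] = 4.5 (similar calculation)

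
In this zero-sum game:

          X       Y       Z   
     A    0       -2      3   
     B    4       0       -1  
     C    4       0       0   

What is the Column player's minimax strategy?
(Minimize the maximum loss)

Column should play Y, value = 0

Work:
Column player minimizes Row's maximum payoff:
Column X: max payoff to Row = 4
Column Y: max payoff to Row = 0
Column Z: max payoff to Row = 3
Minimum is 0, achieved by column Y.
Minimax strategy: Y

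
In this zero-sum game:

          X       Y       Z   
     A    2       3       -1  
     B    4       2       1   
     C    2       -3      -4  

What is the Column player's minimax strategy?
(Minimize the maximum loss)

Column should play Z, value = 1

Work:
Column player minimizes Row's maximum payoff:
Column X: max payoff to Row = 4
Column Y: max payoff to Row = 3
Column Z: max payoff to Row = 1
Minimum is 1, achieved by column Z.
Minimax strategy: Z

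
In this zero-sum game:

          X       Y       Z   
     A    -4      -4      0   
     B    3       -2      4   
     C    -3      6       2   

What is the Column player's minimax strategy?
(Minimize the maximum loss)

Column should play X, value = 3

Work:
Column player minimizes Row's maximum payoff:
Column X: max payoff to Row = 3
Column Y: max payoff to Row = 6
Column Z: max payoff to Row = 4
Minimum is 3, achieved by column X.
Minimax strategy: X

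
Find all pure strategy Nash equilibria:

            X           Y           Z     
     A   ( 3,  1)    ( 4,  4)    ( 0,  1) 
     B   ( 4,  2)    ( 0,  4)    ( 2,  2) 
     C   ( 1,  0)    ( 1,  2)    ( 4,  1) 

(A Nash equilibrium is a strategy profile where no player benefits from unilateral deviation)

Nash equilibrium: (A, Y)

Work:
Best responses:
  P1 vs X: payoffs [3, 4, 1] → best response B (payoff 4)
  P1 vs Y: payoffs [4, 0, 1] → best response A (payoff 4)
  P1 vs Z: payoffs [0, 2, 4] → best response C (payoff 4)
  P2 vs A: payoffs [1, 4, 1] → best response Y (payoff 4)
  P2 vs B: payoffs [2, 4, 2] → best response Y (payoff 4)
  P2 vs C: payoffs [0, 2, 1] → best response Y (payoff 2)
Mutual best responses: (A,Y) → Nash equilibria.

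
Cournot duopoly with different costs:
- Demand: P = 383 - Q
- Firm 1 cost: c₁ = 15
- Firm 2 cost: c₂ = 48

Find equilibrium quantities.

q₁* = 133.67, q₂* = 100.67

Work:
Reaction: q₁ = (383 - 15 - q₂)/2
Reaction: q₂ = (383 - 48 - q₁)/2
Solve simultaneously:
q₁* = (383 - 2×15 + 48)/3 = 133.67
q₂* = (383 - 2×48 + 15)/3 = 100.67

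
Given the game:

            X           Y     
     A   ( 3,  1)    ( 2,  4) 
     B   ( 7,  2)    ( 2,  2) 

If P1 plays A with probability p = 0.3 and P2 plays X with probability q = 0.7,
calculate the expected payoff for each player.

E[P1] = 4.66, E[P2] = 1.97

Work:
E[P1] = p·q·π₁(A,X) + p·(1-q)·π₁(A,Y) + (1-p)·q·π₁(B,X) + (1-p)·(1-q)·π₁(B,Y)
= 0.3·0.7·3 + 0.3·0.3·2 + 0.7·0.7·7 + 0.7·0.3·2
= 4.66

E[P2] = 1.97 (similar calculation)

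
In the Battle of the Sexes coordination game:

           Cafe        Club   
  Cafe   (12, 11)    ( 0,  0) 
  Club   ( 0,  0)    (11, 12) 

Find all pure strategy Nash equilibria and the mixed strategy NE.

Pure NE: (Cafe, Cafe) and (Club, Club); Mixed NE: p = 0.5217, q = 0.4783

Work:
Check pure NE:
(Cafe, Cafe): (12, 11) - no unilateral deviation beneficial
(Club, Club): (11, 12) - no unilateral deviation beneficial
Mixed NE: P1 plays Cafe with p = 0.5217, P2 plays Cafe with q = 0.4783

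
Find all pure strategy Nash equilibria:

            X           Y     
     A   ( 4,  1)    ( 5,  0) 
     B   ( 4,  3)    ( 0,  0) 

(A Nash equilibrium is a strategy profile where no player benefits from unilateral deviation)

Nash equilibrium: (A, X), (B, X)

Work:
Best responses:
  P1 vs X: payoffs [4, 4] → best response A/B (payoff 4)
  P1 vs Y: payoffs [5, 0] → best response A (payoff 5)
  P2 vs A: payoffs [1, 0] → best response X (payoff 1)
  P2 vs B: payoffs [3, 0] → best response X (payoff 3)
Mutual best responses: (A,X), (B,X) → Nash equilibria.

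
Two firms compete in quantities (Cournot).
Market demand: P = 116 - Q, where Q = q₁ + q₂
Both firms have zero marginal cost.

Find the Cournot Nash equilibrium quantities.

q₁* = q₂* = 38.67; P* = 38.67

Work:
Profit: π_i = P·q_i = (a - q_i - q_j)·q_i
FOC: ∂π_i/∂q_i = a - 2q_i - q_j = 0
Reaction function: q_i = (116 - q_j)/2
Symmetry: q* = 116/3 = 38.67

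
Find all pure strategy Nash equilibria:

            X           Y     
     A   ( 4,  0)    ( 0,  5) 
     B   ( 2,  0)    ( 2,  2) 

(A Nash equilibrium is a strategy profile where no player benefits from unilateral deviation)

Nash equilibrium: (B, Y)

Work:
Best responses:
  P1 vs X: payoffs [4, 2] → best response A (payoff 4)
  P1 vs Y: payoffs [0, 2] → best response B (payoff 2)
  P2 vs A: payoffs [0, 5] → best response Y (payoff 5)
  P2 vs B: payoffs [0, 2] → best response Y (payoff 2)
Mutual best responses: (B,Y) → Nash equilibria.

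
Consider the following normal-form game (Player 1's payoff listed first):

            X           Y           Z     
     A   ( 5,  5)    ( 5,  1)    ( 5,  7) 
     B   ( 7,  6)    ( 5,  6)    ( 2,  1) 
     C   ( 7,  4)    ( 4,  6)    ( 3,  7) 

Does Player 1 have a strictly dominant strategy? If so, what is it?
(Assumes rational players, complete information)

No strictly dominant strategy exists for Player 1

Work:
A strategy strictly dominates another if it gives a strictly higher payoff against every opponent action. Compare each pair of P1's strategies column-by-column:
  A vs B: [5 vs 7, 5 vs 5, 5 vs 2] → A does not strictly dominate B (column X: 5 ≤ 7)
  A vs C: [5 vs 7, 5 vs 4, 5 vs 3] → A does not strictly dominate C (column X: 5 ≤ 7)
  B vs A: [7 vs 5, 5 vs 5, 2 vs 5] → B does not strictly dominate A (column Y: 5 ≤ 5)
  B vs C: [7 vs 7, 5 vs 4, 2 vs 3] → B does not strictly dominate C (column X: 7 ≤ 7)
  C vs A: [7 vs 5, 4 vs 5, 3 vs 5] → C does not strictly dominate A (column Y: 4 ≤ 5)
  C vs B: [7 vs 7, 4 vs 5, 3 vs 2] → C does not strictly dominate B (column X: 7 ≤ 7)
No single strategy strictly dominates all others → no strictly dominant strategy.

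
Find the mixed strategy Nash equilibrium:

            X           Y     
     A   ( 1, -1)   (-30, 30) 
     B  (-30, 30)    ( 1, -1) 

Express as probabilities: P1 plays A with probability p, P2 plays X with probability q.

p = 0.5, q = 0.5

Work:
Find probabilities that make opponent indifferent:
P2 chooses q to make P1 indifferent between A and B
P1 chooses p to make P2 indifferent between X and Y
Mixed NE: P1 plays (A: 0.5, B: 0.5), P2 plays (X: 0.5, Y: 0.5)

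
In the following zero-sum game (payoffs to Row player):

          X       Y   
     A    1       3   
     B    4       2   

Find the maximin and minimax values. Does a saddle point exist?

Maximin = 2, Minimax = 3, Saddle: False

Work:
Row minimums: [1, 2] → maximin = 2
Column maximums: [4, 3] → minimax = 3
No saddle point (maximin ≠ minimax). Mixed strategy needed.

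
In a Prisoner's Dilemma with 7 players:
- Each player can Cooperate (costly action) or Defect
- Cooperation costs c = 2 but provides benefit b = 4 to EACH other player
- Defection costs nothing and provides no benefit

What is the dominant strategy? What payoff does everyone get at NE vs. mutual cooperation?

Dominant: Defect; NE payoff = 0; Coop payoff = 22

Work:
Defect dominates (saves cost c = 2, benefit to others is external)
NE: All defect → everyone gets 0
If all cooperate: each receives (6)×4 - 2 = 22
Social dilemma: 22 > 0 but NE gives 0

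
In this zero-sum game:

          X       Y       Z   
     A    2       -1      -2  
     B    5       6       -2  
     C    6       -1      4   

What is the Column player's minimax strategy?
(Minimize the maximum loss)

Column should play Z, value = 4

Work:
Column player minimizes Row's maximum payoff:
Column X: max payoff to Row = 6
Column Y: max payoff to Row = 6
Column Z: max payoff to Row = 4
Minimum is 4, achieved by column Z.
Minimax strategy: Z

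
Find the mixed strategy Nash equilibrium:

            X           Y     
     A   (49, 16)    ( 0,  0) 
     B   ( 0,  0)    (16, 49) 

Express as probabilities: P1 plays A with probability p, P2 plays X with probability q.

p = 0.7538, q = 0.2462

Work:
Find probabilities that make opponent indifferent:
P2 chooses q to make P1 indifferent between A and B
P1 chooses p to make P2 indifferent between X and Y
Mixed NE: P1 plays (A: 0.7538, B: 0.2462), P2 plays (X: 0.2462, Y: 0.7538)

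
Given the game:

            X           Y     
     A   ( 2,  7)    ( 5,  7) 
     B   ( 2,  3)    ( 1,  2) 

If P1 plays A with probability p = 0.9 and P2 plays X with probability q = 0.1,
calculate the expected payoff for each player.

E[P1] = 4.34, E[P2] = 6.51

Work:
E[P1] = p·q·π₁(A,X) + p·(1-q)·π₁(A,Y) + (1-p)·q·π₁(B,X) + (1-p)·(1-q)·π₁(B,Y)
= 0.9·0.1·2 + 0.9·0.9·5 + 0.1·0.1·2 + 0.1·0.9·1
= 4.34

E[P2] = 6.51 (similar calculation)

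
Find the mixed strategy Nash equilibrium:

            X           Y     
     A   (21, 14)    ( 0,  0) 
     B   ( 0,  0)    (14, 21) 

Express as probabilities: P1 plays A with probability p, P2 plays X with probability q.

p = 0.6, q = 0.4

Work:
Find probabilities that make opponent indifferent:
P2 chooses q to make P1 indifferent between A and B
P1 chooses p to make P2 indifferent between X and Y
Mixed NE: P1 plays (A: 0.6, B: 0.4), P2 plays (X: 0.4, Y: 0.6)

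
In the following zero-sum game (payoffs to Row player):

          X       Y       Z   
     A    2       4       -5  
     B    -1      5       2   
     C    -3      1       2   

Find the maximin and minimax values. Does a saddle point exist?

Maximin = -1, Minimax = 2, Saddle: False

Work:
Row minimums: [-5, -1, -3] → maximin = -1
Column maximums: [2, 5, 2] → minimax = 2
No saddle point (maximin ≠ minimax). Mixed strategy needed.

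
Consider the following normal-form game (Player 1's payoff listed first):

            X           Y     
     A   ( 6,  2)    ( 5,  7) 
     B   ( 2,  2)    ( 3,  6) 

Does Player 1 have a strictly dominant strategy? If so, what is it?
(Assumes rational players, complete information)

Yes, Player 1's strictly dominant strategy is A

Work:
A strategy strictly dominates another if it gives a strictly higher payoff against every opponent action. Compare each pair of P1's strategies column-by-column:
  A vs B: [6 vs 2, 5 vs 3] → A strictly dominates B
  B vs A: [2 vs 6, 3 vs 5] → B does not strictly dominate A (column X: 2 ≤ 6)
A strictly dominates every other strategy → strictly dominant.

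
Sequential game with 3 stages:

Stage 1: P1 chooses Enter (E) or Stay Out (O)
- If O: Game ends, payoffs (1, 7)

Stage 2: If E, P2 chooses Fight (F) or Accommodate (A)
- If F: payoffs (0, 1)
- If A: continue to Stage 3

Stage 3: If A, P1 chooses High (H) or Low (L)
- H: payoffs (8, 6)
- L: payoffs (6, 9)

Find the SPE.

SPE: (E, A, H); Outcome (8, 6)

Work:
Stage 3: P1 chooses H (8 vs 6)
Stage 2: P2: F->1, A->6 (anticipating H). Choose A
Stage 1: P1: O->1, E->8 (anticipating A, H). Choose E
SPE path: E -> A -> H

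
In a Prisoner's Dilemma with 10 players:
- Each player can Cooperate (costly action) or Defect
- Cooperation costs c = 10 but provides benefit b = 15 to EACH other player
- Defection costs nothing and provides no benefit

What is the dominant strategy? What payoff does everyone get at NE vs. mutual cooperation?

Dominant: Defect; NE payoff = 0; Coop payoff = 125

Work:
Defect dominates (saves cost c = 10, benefit to others is external)
NE: All defect → everyone gets 0
If all cooperate: each receives (9)×15 - 10 = 125
Social dilemma: 125 > 0 but NE gives 0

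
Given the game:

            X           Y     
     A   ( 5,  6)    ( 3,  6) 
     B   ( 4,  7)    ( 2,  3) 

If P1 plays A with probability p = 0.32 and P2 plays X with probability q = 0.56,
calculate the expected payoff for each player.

E[P1] = 3.44, E[P2] = 5.4832

Work:
E[P1] = p·q·π₁(A,X) + p·(1-q)·π₁(A,Y) + (1-p)·q·π₁(B,X) + (1-p)·(1-q)·π₁(B,Y)
= 0.32·0.56·5 + 0.32·0.44·3 + 0.68·0.56·4 + 0.68·0.44·2
= 3.44

E[P2] = 5.4832 (similar calculation)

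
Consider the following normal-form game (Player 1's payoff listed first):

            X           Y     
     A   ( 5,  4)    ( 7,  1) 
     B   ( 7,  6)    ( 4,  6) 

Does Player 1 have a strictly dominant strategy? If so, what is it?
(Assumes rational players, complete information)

No strictly dominant strategy exists for Player 1

Work:
A strategy strictly dominates another if it gives a strictly higher payoff against every opponent action. Compare each pair of P1's strategies column-by-column:
  A vs B: [5 vs 7, 7 vs 4] → A does not strictly dominate B (column X: 5 ≤ 7)
  B vs A: [7 vs 5, 4 vs 7] → B does not strictly dominate A (column Y: 4 ≤ 7)
No single strategy strictly dominates all others → no strictly dominant strategy.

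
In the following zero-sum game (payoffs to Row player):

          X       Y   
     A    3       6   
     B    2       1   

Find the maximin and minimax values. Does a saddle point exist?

Maximin = 3, Minimax = 3, Saddle: True

Work:
Row minimums: [3, 1] → maximin = 3
Column maximums: [3, 6] → minimax = 3
Saddle point exists! Game value = 3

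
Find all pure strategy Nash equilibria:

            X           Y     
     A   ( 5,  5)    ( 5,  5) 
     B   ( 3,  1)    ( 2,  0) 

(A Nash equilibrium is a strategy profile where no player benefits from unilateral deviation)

Nash equilibrium: (A, X), (A, Y)

Work:
Best responses:
  P1 vs X: payoffs [5, 3] → best response A (payoff 5)
  P1 vs Y: payoffs [5, 2] → best response A (payoff 5)
  P2 vs A: payoffs [5, 5] → best response X/Y (payoff 5)
  P2 vs B: payoffs [1, 0] → best response X (payoff 1)
Mutual best responses: (A,X), (A,Y) → Nash equilibria.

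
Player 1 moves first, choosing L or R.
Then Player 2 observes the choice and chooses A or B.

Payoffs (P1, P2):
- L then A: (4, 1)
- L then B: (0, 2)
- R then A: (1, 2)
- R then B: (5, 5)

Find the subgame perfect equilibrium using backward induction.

P1 plays R, P2 plays B after L and B after R; Payoff (5, 5)

Work:
Backward induction:
After L: P2 chooses B → P1 gets 0
After R: P2 chooses B → P1 gets 5
P1 chooses R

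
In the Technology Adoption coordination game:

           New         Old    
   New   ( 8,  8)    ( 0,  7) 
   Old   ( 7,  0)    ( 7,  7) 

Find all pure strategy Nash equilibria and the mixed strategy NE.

Pure NE: (New, New) and (Old, Old); Mixed NE: p = 0.875, q = 0.875

Work:
Check pure NE:
(New, New): (8, 8) - no unilateral deviation beneficial
(Old, Old): (7, 7) - no unilateral deviation beneficial
Mixed NE: P1 plays New with p = 0.875, P2 plays New with q = 0.875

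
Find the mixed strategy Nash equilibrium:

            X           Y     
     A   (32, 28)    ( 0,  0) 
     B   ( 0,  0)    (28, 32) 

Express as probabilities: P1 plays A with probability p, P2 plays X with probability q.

p = 0.5333, q = 0.4667

Work:
Find probabilities that make opponent indifferent:
P2 chooses q to make P1 indifferent between A and B
P1 chooses p to make P2 indifferent between X and Y
Mixed NE: P1 plays (A: 0.5333, B: 0.4667), P2 plays (X: 0.4667, Y: 0.5333)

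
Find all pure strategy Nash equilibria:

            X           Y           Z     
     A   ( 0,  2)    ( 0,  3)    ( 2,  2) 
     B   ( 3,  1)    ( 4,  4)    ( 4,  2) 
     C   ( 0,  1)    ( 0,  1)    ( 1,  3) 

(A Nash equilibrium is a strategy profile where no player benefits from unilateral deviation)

Nash equilibrium: (B, Y)

Work:
Best responses:
  P1 vs X: payoffs [0, 3, 0] → best response B (payoff 3)
  P1 vs Y: payoffs [0, 4, 0] → best response B (payoff 4)
  P1 vs Z: payoffs [2, 4, 1] → best response B (payoff 4)
  P2 vs A: payoffs [2, 3, 2] → best response Y (payoff 3)
  P2 vs B: payoffs [1, 4, 2] → best response Y (payoff 4)
  P2 vs C: payoffs [1, 1, 3] → best response Z (payoff 3)
Mutual best responses: (B,Y) → Nash equilibria.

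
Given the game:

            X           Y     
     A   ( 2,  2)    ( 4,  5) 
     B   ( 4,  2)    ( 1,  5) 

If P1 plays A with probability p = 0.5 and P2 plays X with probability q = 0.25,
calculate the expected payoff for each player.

E[P1] = 2.625, E[P2] = 4.25

Work:
E[P1] = p·q·π₁(A,X) + p·(1-q)·π₁(A,Y) + (1-p)·q·π₁(B,X) + (1-p)·(1-q)·π₁(B,Y)
= 0.5·0.25·2 + 0.5·0.75·4 + 0.5·0.25·4 + 0.5·0.75·1
= 2.625

E[P2] = 4.25 (similar calculation)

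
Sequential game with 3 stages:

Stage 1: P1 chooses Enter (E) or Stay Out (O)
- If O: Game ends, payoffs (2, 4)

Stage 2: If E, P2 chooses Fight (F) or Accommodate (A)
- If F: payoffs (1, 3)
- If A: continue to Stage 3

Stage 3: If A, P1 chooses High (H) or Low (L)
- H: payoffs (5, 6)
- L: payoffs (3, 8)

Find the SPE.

SPE: (E, A, H); Outcome (5, 6)

Work:
Stage 3: P1 chooses H (5 vs 3)
Stage 2: P2: F->3, A->6 (anticipating H). Choose A
Stage 1: P1: O->2, E->5 (anticipating A, H). Choose E
SPE path: E -> A -> H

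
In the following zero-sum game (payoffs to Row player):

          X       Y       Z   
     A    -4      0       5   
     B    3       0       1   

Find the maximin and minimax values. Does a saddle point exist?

Maximin = 0, Minimax = 0, Saddle: True

Work:
Row minimums: [-4, 0] → maximin = 0
Column maximums: [3, 0, 5] → minimax = 0
Saddle point exists! Game value = 0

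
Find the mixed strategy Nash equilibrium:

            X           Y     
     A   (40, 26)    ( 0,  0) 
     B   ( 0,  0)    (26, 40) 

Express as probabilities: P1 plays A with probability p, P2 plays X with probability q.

p = 0.6061, q = 0.3939

Work:
Find probabilities that make opponent indifferent:
P2 chooses q to make P1 indifferent between A and B
P1 chooses p to make P2 indifferent between X and Y
Mixed NE: P1 plays (A: 0.6061, B: 0.3939), P2 plays (X: 0.3939, Y: 0.6061)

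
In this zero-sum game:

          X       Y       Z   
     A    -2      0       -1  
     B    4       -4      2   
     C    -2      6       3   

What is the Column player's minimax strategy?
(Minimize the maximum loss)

Column should play Z, value = 3

Work:
Column player minimizes Row's maximum payoff:
Column X: max payoff to Row = 4
Column Y: max payoff to Row = 6
Column Z: max payoff to Row = 3
Minimum is 3, achieved by column Z.
Minimax strategy: Z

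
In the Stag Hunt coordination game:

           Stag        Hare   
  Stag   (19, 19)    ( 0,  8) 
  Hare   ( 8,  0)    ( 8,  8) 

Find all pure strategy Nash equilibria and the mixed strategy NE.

Pure NE: (Stag, Stag) and (Hare, Hare); Mixed NE: p = 0.4211, q = 0.4211

Work:
Check pure NE:
(Stag, Stag): (19, 19) - no unilateral deviation beneficial
(Hare, Hare): (8, 8) - no unilateral deviation beneficial
Mixed NE: P1 plays Stag with p = 0.4211, P2 plays Stag with q = 0.4211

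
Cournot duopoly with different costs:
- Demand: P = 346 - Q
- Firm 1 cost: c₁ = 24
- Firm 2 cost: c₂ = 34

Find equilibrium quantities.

q₁* = 110.67, q₂* = 100.67

Work:
Reaction: q₁ = (346 - 24 - q₂)/2
Reaction: q₂ = (346 - 34 - q₁)/2
Solve simultaneously:
q₁* = (346 - 2×24 + 34)/3 = 110.67
q₂* = (346 - 2×34 + 24)/3 = 100.67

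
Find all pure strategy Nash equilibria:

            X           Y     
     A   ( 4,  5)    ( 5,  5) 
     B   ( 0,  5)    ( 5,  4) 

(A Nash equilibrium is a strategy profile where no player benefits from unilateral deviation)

Nash equilibrium: (A, X), (A, Y)

Work:
Best responses:
  P1 vs X: payoffs [4, 0] → best response A (payoff 4)
  P1 vs Y: payoffs [5, 5] → best response A/B (payoff 5)
  P2 vs A: payoffs [5, 5] → best response X/Y (payoff 5)
  P2 vs B: payoffs [5, 4] → best response X (payoff 5)
Mutual best responses: (A,X), (A,Y) → Nash equilibria.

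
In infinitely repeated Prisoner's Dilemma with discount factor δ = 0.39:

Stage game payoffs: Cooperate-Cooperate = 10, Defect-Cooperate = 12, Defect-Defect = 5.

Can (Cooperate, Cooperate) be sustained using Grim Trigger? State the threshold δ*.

δ* = 0.2857; since δ = 0.39 ≥ 0.2857, cooperation can be sustained

Work:
For Grim Trigger:
Cooperate forever: 10/(1-δ)
Defect then punished: 12 + 5·δ/(1-δ)
Need: 10/(1-δ) ≥ 12 + 5·δ/(1-δ)
Solving: δ ≥ (T-R)/(T-P) = (12-10)/(12-5) = 0.2857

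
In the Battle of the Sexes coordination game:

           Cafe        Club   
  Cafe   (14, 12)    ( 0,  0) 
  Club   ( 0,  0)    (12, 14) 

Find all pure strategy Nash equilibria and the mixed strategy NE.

Pure NE: (Cafe, Cafe) and (Club, Club); Mixed NE: p = 0.5385, q = 0.4615

Work:
Check pure NE:
(Cafe, Cafe): (14, 12) - no unilateral deviation beneficial
(Club, Club): (12, 14) - no unilateral deviation beneficial
Mixed NE: P1 plays Cafe with p = 0.5385, P2 plays Cafe with q = 0.4615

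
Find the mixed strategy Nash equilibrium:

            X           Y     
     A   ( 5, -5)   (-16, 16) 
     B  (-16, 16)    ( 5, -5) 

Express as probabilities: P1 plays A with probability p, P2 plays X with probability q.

p = 0.5, q = 0.5

Work:
Find probabilities that make opponent indifferent:
P2 chooses q to make P1 indifferent between A and B
P1 chooses p to make P2 indifferent between X and Y
Mixed NE: P1 plays (A: 0.5, B: 0.5), P2 plays (X: 0.5, Y: 0.5)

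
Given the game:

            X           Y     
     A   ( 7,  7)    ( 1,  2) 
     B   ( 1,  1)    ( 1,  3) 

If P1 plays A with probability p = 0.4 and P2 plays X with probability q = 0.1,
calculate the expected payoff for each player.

E[P1] = 1.24, E[P2] = 2.68

Work:
E[P1] = p·q·π₁(A,X) + p·(1-q)·π₁(A,Y) + (1-p)·q·π₁(B,X) + (1-p)·(1-q)·π₁(B,Y)
= 0.4·0.1·7 + 0.4·0.9·1 + 0.6·0.1·1 + 0.6·0.9·1
= 1.24

E[P2] = 2.68 (similar calculation)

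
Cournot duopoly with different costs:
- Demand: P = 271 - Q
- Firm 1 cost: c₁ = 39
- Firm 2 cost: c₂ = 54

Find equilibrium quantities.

q₁* = 82.33, q₂* = 67.33

Work:
Reaction: q₁ = (271 - 39 - q₂)/2
Reaction: q₂ = (271 - 54 - q₁)/2
Solve simultaneously:
q₁* = (271 - 2×39 + 54)/3 = 82.33
q₂* = (271 - 2×54 + 39)/3 = 67.33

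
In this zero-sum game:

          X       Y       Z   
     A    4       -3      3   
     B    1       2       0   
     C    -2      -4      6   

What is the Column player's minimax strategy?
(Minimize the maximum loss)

Column should play Y, value = 2

Work:
Column player minimizes Row's maximum payoff:
Column X: max payoff to Row = 4
Column Y: max payoff to Row = 2
Column Z: max payoff to Row = 6
Minimum is 2, achieved by column Y.
Minimax strategy: Y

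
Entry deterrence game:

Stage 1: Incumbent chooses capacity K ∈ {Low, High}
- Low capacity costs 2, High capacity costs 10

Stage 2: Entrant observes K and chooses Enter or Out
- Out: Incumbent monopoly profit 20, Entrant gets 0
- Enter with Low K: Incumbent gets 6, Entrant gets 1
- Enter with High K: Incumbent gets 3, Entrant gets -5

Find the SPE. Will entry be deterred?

SPE: (High, Enter|Low, Out|High); Entry deterred. Incumbent net profit = 10

Work:
After Low K: Entrant enters (1 > 0)
After High K: Entrant stays out (-5 < 0)
Incumbent: Low → 6−2=4, High → 20−10=10
Incumbent chooses High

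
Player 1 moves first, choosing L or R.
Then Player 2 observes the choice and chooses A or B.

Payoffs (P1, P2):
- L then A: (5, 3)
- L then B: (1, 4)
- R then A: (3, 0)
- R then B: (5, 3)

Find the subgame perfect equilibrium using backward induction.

P1 plays R, P2 plays B after L and B after R; Payoff (5, 3)

Work:
Backward induction:
After L: P2 chooses B → P1 gets 1
After R: P2 chooses B → P1 gets 5
P1 chooses R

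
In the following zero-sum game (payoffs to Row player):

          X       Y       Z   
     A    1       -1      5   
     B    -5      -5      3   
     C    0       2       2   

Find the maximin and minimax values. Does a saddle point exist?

Maximin = 0, Minimax = 1, Saddle: False

Work:
Row minimums: [-1, -5, 0] → maximin = 0
Column maximums: [1, 2, 5] → minimax = 1
No saddle point (maximin ≠ minimax). Mixed strategy needed.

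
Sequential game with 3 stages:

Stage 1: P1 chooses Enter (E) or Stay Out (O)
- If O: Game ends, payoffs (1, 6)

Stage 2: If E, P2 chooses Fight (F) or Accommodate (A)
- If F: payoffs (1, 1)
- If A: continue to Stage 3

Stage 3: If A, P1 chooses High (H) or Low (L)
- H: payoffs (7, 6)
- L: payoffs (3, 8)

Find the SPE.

SPE: (E, A, H); Outcome (7, 6)

Work:
Stage 3: P1 chooses H (7 vs 3)
Stage 2: P2: F->1, A->6 (anticipating H). Choose A
Stage 1: P1: O->1, E->7 (anticipating A, H). Choose E
SPE path: E -> A -> H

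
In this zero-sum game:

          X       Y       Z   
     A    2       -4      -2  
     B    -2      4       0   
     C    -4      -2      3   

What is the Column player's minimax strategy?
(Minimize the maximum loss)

Column should play X, value = 2

Work:
Column player minimizes Row's maximum payoff:
Column X: max payoff to Row = 2
Column Y: max payoff to Row = 4
Column Z: max payoff to Row = 3
Minimum is 2, achieved by column X.
Minimax strategy: X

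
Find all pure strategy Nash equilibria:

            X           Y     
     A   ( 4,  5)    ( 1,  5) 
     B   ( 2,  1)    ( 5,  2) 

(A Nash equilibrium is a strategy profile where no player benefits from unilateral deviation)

Nash equilibrium: (A, X), (B, Y)

Work:
Best responses:
  P1 vs X: payoffs [4, 2] → best response A (payoff 4)
  P1 vs Y: payoffs [1, 5] → best response B (payoff 5)
  P2 vs A: payoffs [5, 5] → best response X/Y (payoff 5)
  P2 vs B: payoffs [1, 2] → best response Y (payoff 2)
Mutual best responses: (A,X), (B,Y) → Nash equilibria.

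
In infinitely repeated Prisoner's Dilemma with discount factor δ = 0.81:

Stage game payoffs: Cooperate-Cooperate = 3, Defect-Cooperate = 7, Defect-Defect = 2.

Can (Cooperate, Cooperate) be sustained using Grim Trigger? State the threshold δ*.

δ* = 0.8; since δ = 0.81 ≥ 0.8, cooperation can be sustained

Work:
For Grim Trigger:
Cooperate forever: 3/(1-δ)
Defect then punished: 7 + 2·δ/(1-δ)
Need: 3/(1-δ) ≥ 7 + 2·δ/(1-δ)
Solving: δ ≥ (T-R)/(T-P) = (7-3)/(7-2) = 0.8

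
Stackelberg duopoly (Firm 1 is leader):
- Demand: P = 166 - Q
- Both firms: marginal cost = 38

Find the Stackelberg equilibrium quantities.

q₁* (leader) = 64.0, q₂* (follower) = 32.0

Work:
Follower's reaction: q₂ = (a - c - q₁)/2
Leader substitutes: π₁ = q₁·(a - q₁ - (a-c-q₁)/2 - c)
FOC: q₁* = (166 - 38)/2 = 64.00
Then: q₂* = (166 - 38 - 64.0)/2 = 32.00
Leader has first-mover advantage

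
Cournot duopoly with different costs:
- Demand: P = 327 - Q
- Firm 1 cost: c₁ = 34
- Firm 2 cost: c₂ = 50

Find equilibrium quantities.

q₁* = 103.0, q₂* = 87.0

Work:
Reaction: q₁ = (327 - 34 - q₂)/2
Reaction: q₂ = (327 - 50 - q₁)/2
Solve simultaneously:
q₁* = (327 - 2×34 + 50)/3 = 103.0
q₂* = (327 - 2×50 + 34)/3 = 87.0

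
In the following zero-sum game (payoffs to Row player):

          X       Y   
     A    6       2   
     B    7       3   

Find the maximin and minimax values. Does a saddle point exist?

Maximin = 3, Minimax = 3, Saddle: True

Work:
Row minimums: [2, 3] → maximin = 3
Column maximums: [7, 3] → minimax = 3
Saddle point exists! Game value = 3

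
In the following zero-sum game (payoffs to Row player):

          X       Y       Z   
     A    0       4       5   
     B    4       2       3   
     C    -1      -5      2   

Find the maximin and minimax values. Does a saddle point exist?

Maximin = 2, Minimax = 4, Saddle: False

Work:
Row minimums: [0, 2, -5] → maximin = 2
Column maximums: [4, 4, 5] → minimax = 4
No saddle point (maximin ≠ minimax). Mixed strategy needed.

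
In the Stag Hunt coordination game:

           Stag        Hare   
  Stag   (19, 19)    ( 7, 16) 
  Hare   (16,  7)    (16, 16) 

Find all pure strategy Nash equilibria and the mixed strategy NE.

Pure NE: (Stag, Stag) and (Hare, Hare); Mixed NE: p = 0.75, q = 0.75

Work:
Check pure NE:
(Stag, Stag): (19, 19) - no unilateral deviation beneficial
(Hare, Hare): (16, 16) - no unilateral deviation beneficial
Mixed NE: P1 plays Stag with p = 0.75, P2 plays Stag with q = 0.75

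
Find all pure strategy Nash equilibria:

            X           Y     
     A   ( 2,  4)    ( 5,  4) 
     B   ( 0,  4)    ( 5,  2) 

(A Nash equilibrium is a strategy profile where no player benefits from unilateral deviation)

Nash equilibrium: (A, X), (A, Y)

Work:
Best responses:
  P1 vs X: payoffs [2, 0] → best response A (payoff 2)
  P1 vs Y: payoffs [5, 5] → best response A/B (payoff 5)
  P2 vs A: payoffs [4, 4] → best response X/Y (payoff 4)
  P2 vs B: payoffs [4, 2] → best response X (payoff 4)
Mutual best responses: (A,X), (A,Y) → Nash equilibria.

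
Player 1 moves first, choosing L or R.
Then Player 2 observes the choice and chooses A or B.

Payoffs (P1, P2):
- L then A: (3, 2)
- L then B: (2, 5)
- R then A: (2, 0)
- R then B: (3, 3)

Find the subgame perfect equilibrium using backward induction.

P1 plays R, P2 plays B after L and B after R; Payoff (3, 3)

Work:
Backward induction:
After L: P2 chooses B → P1 gets 2
After R: P2 chooses B → P1 gets 3
P1 chooses R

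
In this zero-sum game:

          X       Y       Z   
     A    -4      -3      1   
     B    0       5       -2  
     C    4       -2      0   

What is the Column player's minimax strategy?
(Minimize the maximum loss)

Column should play Z, value = 1

Work:
Column player minimizes Row's maximum payoff:
Column X: max payoff to Row = 4
Column Y: max payoff to Row = 5
Column Z: max payoff to Row = 1
Minimum is 1, achieved by column Z.
Minimax strategy: Z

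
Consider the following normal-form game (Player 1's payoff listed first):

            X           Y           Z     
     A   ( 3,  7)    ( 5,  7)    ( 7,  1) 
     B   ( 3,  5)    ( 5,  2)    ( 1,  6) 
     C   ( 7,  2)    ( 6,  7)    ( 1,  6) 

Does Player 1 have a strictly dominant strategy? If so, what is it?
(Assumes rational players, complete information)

No strictly dominant strategy exists for Player 1

Work:
A strategy strictly dominates another if it gives a strictly higher payoff against every opponent action. Compare each pair of P1's strategies column-by-column:
  A vs B: [3 vs 3, 5 vs 5, 7 vs 1] → A does not strictly dominate B (column X: 3 ≤ 3)
  A vs C: [3 vs 7, 5 vs 6, 7 vs 1] → A does not strictly dominate C (column X: 3 ≤ 7)
  B vs A: [3 vs 3, 5 vs 5, 1 vs 7] → B does not strictly dominate A (column X: 3 ≤ 3)
  B vs C: [3 vs 7, 5 vs 6, 1 vs 1] → B does not strictly dominate C (column X: 3 ≤ 7)
  C vs A: [7 vs 3, 6 vs 5, 1 vs 7] → C does not strictly dominate A (column Z: 1 ≤ 7)
  C vs B: [7 vs 3, 6 vs 5, 1 vs 1] → C does not strictly dominate B (column Z: 1 ≤ 1)
No single strategy strictly dominates all others → no strictly dominant strategy.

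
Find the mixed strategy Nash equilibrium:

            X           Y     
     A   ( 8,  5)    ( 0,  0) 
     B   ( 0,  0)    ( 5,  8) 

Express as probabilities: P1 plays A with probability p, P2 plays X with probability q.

p = 0.6154, q = 0.3846

Work:
Find probabilities that make opponent indifferent:
P2 chooses q to make P1 indifferent between A and B
P1 chooses p to make P2 indifferent between X and Y
Mixed NE: P1 plays (A: 0.6154, B: 0.3846), P2 plays (X: 0.3846, Y: 0.6154)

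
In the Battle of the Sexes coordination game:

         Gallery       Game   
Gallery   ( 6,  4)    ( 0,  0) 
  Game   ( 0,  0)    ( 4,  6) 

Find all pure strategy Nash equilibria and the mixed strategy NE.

Pure NE: (Gallery, Gallery) and (Game, Game); Mixed NE: p = 0.6, q = 0.4

Work:
Check pure NE:
(Gallery, Gallery): (6, 4) - no unilateral deviation beneficial
(Game, Game): (4, 6) - no unilateral deviation beneficial
Mixed NE: P1 plays Gallery with p = 0.6, P2 plays Gallery with q = 0.4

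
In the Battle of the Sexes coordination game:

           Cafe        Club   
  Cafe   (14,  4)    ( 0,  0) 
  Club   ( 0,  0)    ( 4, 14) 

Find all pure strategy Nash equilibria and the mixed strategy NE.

Pure NE: (Cafe, Cafe) and (Club, Club); Mixed NE: p = 0.7778, q = 0.2222

Work:
Check pure NE:
(Cafe, Cafe): (14, 4) - no unilateral deviation beneficial
(Club, Club): (4, 14) - no unilateral deviation beneficial
Mixed NE: P1 plays Cafe with p = 0.7778, P2 plays Cafe with q = 0.2222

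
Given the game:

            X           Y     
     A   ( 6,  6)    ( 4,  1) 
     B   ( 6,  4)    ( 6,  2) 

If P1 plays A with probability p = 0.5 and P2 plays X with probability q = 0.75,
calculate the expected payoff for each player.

E[P1] = 5.75, E[P2] = 4.125

Work:
E[P1] = p·q·π₁(A,X) + p·(1-q)·π₁(A,Y) + (1-p)·q·π₁(B,X) + (1-p)·(1-q)·π₁(B,Y)
= 0.5·0.75·6 + 0.5·0.25·4 + 0.5·0.75·6 + 0.5·0.25·6
= 5.75

E[P2] = 4.125 (similar calculation)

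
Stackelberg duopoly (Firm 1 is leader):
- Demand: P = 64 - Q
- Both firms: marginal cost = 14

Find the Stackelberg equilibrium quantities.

q₁* (leader) = 25.0, q₂* (follower) = 12.5

Work:
Follower's reaction: q₂ = (a - c - q₁)/2
Leader substitutes: π₁ = q₁·(a - q₁ - (a-c-q₁)/2 - c)
FOC: q₁* = (64 - 14)/2 = 25.00
Then: q₂* = (64 - 14 - 25.0)/2 = 12.50
Leader has first-mover advantage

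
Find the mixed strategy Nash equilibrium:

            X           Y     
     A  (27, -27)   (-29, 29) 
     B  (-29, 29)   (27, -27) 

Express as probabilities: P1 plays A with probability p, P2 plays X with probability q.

p = 0.5, q = 0.5

Work:
Find probabilities that make opponent indifferent:
P2 chooses q to make P1 indifferent between A and B
P1 chooses p to make P2 indifferent between X and Y
Mixed NE: P1 plays (A: 0.5, B: 0.5), P2 plays (X: 0.5, Y: 0.5)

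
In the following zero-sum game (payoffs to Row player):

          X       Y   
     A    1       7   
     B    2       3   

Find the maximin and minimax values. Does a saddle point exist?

Maximin = 2, Minimax = 2, Saddle: True

Work:
Row minimums: [1, 2] → maximin = 2
Column maximums: [2, 7] → minimax = 2
Saddle point exists! Game value = 2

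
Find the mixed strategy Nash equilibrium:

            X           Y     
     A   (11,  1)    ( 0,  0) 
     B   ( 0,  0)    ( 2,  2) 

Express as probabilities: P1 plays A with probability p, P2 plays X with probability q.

p = 0.6667, q = 0.1538

Work:
Find probabilities that make opponent indifferent:
P2 chooses q to make P1 indifferent between A and B
P1 chooses p to make P2 indifferent between X and Y
Mixed NE: P1 plays (A: 0.6667, B: 0.3333), P2 plays (X: 0.1538, Y: 0.8462)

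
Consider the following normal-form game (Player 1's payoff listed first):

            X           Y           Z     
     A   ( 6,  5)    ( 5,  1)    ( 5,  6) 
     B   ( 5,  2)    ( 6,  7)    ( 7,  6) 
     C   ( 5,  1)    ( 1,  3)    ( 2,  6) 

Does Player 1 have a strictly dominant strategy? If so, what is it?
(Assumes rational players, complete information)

No strictly dominant strategy exists for Player 1

Work:
A strategy strictly dominates another if it gives a strictly higher payoff against every opponent action. Compare each pair of P1's strategies column-by-column:
  A vs B: [6 vs 5, 5 vs 6, 5 vs 7] → A does not strictly dominate B (column Y: 5 ≤ 6)
  A vs C: [6 vs 5, 5 vs 1, 5 vs 2] → A strictly dominates C
  B vs A: [5 vs 6, 6 vs 5, 7 vs 5] → B does not strictly dominate A (column X: 5 ≤ 6)
  B vs C: [5 vs 5, 6 vs 1, 7 vs 2] → B does not strictly dominate C (column X: 5 ≤ 5)
  C vs A: [5 vs 6, 1 vs 5, 2 vs 5] → C does not strictly dominate A (column X: 5 ≤ 6)
  C vs B: [5 vs 5, 1 vs 6, 2 vs 7] → C does not strictly dominate B (column X: 5 ≤ 5)
No single strategy strictly dominates all others → no strictly dominant strategy.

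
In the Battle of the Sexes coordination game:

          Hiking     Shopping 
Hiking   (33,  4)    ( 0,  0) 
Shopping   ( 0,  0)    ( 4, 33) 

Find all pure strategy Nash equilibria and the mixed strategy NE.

Pure NE: (Hiking, Hiking) and (Shopping, Shopping); Mixed NE: p = 0.8919, q = 0.1081

Work:
Check pure NE:
(Hiking, Hiking): (33, 4) - no unilateral deviation beneficial
(Shopping, Shopping): (4, 33) - no unilateral deviation beneficial
Mixed NE: P1 plays Hiking with p = 0.8919, P2 plays Hiking with q = 0.1081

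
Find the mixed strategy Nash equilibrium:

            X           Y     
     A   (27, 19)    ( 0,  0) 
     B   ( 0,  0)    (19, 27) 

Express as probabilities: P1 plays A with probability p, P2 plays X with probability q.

p = 0.587, q = 0.413

Work:
Find probabilities that make opponent indifferent:
P2 chooses q to make P1 indifferent between A and B
P1 chooses p to make P2 indifferent between X and Y
Mixed NE: P1 plays (A: 0.587, B: 0.413), P2 plays (X: 0.413, Y: 0.587)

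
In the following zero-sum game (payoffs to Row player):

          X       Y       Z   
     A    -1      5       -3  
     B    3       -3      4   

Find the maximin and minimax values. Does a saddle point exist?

Maximin = -3, Minimax = 3, Saddle: False

Work:
Row minimums: [-3, -3] → maximin = -3
Column maximums: [3, 5, 4] → minimax = 3
No saddle point (maximin ≠ minimax). Mixed strategy needed.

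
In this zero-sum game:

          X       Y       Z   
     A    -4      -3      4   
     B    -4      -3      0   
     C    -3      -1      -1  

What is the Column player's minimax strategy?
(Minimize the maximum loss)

Column should play X, value = -3

Work:
Column player minimizes Row's maximum payoff:
Column X: max payoff to Row = -3
Column Y: max payoff to Row = -1
Column Z: max payoff to Row = 4
Minimum is -3, achieved by column X.
Minimax strategy: X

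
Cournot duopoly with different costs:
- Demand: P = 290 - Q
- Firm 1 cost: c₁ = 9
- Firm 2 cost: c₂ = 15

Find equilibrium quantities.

q₁* = 95.67, q₂* = 89.67

Work:
Reaction: q₁ = (290 - 9 - q₂)/2
Reaction: q₂ = (290 - 15 - q₁)/2
Solve simultaneously:
q₁* = (290 - 2×9 + 15)/3 = 95.67
q₂* = (290 - 2×15 + 9)/3 = 89.67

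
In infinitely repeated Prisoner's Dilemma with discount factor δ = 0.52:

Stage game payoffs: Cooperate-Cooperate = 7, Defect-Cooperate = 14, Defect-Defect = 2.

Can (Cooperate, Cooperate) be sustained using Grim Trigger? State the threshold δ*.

δ* = 0.5833; since δ = 0.52 < 0.5833, cooperation cannot be sustained

Work:
For Grim Trigger:
Cooperate forever: 7/(1-δ)
Defect then punished: 14 + 2·δ/(1-δ)
Need: 7/(1-δ) ≥ 14 + 2·δ/(1-δ)
Solving: δ ≥ (T-R)/(T-P) = (14-7)/(14-2) = 0.5833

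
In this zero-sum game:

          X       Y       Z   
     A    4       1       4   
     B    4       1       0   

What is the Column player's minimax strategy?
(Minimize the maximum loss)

Column should play Y, value = 1

Work:
Column player minimizes Row's maximum payoff:
Column X: max payoff to Row = 4
Column Y: max payoff to Row = 1
Column Z: max payoff to Row = 4
Minimum is 1, achieved by column Y.
Minimax strategy: Y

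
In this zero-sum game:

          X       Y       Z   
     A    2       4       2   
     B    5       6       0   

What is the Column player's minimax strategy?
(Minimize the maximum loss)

Column should play Z, value = 2

Work:
Column player minimizes Row's maximum payoff:
Column X: max payoff to Row = 5
Column Y: max payoff to Row = 6
Column Z: max payoff to Row = 2
Minimum is 2, achieved by column Z.
Minimax strategy: Z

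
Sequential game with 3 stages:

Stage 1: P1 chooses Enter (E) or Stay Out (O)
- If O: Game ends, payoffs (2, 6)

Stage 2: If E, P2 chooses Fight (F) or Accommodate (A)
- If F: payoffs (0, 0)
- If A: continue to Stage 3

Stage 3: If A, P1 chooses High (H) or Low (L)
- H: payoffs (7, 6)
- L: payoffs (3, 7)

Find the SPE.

SPE: (E, A, H); Outcome (7, 6)

Work:
Stage 3: P1 chooses H (7 vs 3)
Stage 2: P2: F->0, A->6 (anticipating H). Choose A
Stage 1: P1: O->2, E->7 (anticipating A, H). Choose E
SPE path: E -> A -> H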